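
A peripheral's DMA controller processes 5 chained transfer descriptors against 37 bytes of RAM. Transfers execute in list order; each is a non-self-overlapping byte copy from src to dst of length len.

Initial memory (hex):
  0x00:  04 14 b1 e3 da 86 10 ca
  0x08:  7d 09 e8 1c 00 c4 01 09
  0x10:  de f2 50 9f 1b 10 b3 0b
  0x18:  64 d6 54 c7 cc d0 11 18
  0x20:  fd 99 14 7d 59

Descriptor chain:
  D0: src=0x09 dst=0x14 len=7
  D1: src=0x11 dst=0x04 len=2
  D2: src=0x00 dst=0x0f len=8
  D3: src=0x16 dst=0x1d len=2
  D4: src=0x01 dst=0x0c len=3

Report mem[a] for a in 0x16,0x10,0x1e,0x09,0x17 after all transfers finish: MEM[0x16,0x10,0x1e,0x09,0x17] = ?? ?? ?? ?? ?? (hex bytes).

#0 dst[0x14+7] := {0x09,0xe8,0x1c,0x00,0xc4,0x01,0x09}
#1 dst[0x04+2] := {0xf2,0x50}
#2 dst[0x0f+8] := {0x04,0x14,0xb1,0xe3,0xf2,0x50,0x10,0xca}
#3 dst[0x1d+2] := {0xca,0x00}
#4 dst[0x0c+3] := {0x14,0xb1,0xe3}
query mem[0x16]=0xca, mem[0x10]=0x14, mem[0x1e]=0x00, mem[0x09]=0x09, mem[0x17]=0x00

MEM[0x16,0x10,0x1e,0x09,0x17] = ca 14 00 09 00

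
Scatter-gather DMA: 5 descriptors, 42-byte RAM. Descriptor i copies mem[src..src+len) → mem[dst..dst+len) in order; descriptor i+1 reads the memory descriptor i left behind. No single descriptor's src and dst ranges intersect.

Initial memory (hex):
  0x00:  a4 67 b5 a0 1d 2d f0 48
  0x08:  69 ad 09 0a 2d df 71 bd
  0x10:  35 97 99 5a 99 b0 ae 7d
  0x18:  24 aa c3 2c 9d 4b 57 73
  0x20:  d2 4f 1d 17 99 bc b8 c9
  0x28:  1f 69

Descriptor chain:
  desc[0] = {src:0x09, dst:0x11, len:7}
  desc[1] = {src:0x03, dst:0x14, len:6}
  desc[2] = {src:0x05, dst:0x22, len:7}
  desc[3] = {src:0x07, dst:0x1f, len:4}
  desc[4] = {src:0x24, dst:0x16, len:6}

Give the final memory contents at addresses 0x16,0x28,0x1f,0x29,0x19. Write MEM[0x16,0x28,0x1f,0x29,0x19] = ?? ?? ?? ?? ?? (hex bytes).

  after D0: wrote 7B at 0x11 = ad090a2ddf71bd
  after D1: wrote 6B at 0x14 = a01d2df04869
  after D2: wrote 7B at 0x22 = 2df04869ad090a
  after D3: wrote 4B at 0x1f = 4869ad09
  after D4: wrote 6B at 0x16 = 4869ad090a69
query mem[0x16]=0x48, mem[0x28]=0x0a, mem[0x1f]=0x48, mem[0x29]=0x69, mem[0x19]=0x09

MEM[0x16,0x28,0x1f,0x29,0x19] = 48 0a 48 69 09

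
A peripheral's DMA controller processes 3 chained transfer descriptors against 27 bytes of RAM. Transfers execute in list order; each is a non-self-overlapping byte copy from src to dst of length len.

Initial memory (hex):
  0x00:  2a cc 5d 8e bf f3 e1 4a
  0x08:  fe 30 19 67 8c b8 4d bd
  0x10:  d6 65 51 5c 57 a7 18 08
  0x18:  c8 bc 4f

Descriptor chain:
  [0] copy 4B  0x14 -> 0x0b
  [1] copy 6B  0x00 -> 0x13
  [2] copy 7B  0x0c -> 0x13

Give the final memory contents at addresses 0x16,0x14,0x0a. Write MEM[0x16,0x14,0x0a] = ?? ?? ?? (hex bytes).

MEM[0x16,0x14,0x0a] = bd 18 19

#0 dst[0x0b+4] := {0x57,0xa7,0x18,0x08}
#1 dst[0x13+6] := {0x2a,0xcc,0x5d,0x8e,0xbf,0xf3}
#2 dst[0x13+7] := {0xa7,0x18,0x08,0xbd,0xd6,0x65,0x51}
query mem[0x16]=0xbd, mem[0x14]=0x18, mem[0x0a]=0x19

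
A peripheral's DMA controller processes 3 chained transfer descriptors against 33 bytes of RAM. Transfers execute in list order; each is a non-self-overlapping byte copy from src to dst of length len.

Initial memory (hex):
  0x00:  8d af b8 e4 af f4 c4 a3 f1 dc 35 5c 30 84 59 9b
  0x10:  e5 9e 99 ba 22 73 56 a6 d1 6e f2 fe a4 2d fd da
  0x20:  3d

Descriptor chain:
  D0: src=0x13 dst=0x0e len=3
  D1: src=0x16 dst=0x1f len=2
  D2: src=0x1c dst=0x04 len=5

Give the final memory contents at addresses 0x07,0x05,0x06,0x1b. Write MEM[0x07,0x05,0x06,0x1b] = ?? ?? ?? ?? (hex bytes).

D0: mem[0x0e..0x10] <- [ba 22 73]
D1: mem[0x1f..0x20] <- [56 a6]
D2: mem[0x04..0x08] <- [a4 2d fd 56 a6]
query mem[0x07]=0x56, mem[0x05]=0x2d, mem[0x06]=0xfd, mem[0x1b]=0xfe

MEM[0x07,0x05,0x06,0x1b] = 56 2d fd fe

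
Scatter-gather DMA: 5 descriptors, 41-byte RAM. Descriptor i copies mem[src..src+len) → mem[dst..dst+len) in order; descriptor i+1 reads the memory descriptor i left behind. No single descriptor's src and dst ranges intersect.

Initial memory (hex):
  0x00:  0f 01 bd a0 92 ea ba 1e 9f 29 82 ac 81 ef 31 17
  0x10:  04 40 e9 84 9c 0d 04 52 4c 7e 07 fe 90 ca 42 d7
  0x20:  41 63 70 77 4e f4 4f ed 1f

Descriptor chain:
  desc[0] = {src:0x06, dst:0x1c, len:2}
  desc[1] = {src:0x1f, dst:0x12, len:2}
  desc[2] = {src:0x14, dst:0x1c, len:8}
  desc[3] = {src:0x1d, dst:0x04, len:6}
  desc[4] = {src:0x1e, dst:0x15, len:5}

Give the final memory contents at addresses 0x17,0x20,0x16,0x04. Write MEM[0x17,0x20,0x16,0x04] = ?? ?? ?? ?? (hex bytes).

MEM[0x17,0x20,0x16,0x04] = 4c 4c 52 0d

#0 dst[0x1c+2] := {0xba,0x1e}
#1 dst[0x12+2] := {0xd7,0x41}
#2 dst[0x1c+8] := {0x9c,0x0d,0x04,0x52,0x4c,0x7e,0x07,0xfe}
#3 dst[0x04+6] := {0x0d,0x04,0x52,0x4c,0x7e,0x07}
#4 dst[0x15+5] := {0x04,0x52,0x4c,0x7e,0x07}
query mem[0x17]=0x4c, mem[0x20]=0x4c, mem[0x16]=0x52, mem[0x04]=0x0d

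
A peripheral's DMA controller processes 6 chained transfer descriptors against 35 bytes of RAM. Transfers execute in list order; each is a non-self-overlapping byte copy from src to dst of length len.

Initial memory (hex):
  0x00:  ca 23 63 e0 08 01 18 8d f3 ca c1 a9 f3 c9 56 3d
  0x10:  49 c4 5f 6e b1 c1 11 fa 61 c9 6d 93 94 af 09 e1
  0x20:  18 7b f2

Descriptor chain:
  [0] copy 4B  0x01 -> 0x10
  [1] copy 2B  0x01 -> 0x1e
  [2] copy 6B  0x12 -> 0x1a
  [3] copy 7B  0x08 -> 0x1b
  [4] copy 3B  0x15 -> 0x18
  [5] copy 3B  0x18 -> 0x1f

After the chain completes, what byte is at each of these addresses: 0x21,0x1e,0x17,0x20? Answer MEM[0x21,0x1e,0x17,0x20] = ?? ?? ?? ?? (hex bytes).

  after D0: wrote 4B at 0x10 = 2363e008
  after D1: wrote 2B at 0x1e = 2363
  after D2: wrote 6B at 0x1a = e008b1c111fa
  after D3: wrote 7B at 0x1b = f3cac1a9f3c956
  after D4: wrote 3B at 0x18 = c111fa
  after D5: wrote 3B at 0x1f = c111fa
query mem[0x21]=0xfa, mem[0x1e]=0xa9, mem[0x17]=0xfa, mem[0x20]=0x11

MEM[0x21,0x1e,0x17,0x20] = fa a9 fa 11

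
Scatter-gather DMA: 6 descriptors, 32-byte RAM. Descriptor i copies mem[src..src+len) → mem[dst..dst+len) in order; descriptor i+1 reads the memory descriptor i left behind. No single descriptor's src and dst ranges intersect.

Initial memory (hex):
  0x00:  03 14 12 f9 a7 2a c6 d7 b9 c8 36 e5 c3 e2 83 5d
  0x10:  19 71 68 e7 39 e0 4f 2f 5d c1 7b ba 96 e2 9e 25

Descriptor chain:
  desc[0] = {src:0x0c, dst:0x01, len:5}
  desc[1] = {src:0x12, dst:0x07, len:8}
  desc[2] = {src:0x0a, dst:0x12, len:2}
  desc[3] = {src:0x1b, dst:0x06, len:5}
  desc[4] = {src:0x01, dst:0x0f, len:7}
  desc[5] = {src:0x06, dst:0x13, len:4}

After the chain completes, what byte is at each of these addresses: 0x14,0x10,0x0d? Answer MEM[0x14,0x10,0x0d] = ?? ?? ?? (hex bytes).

  after D0: wrote 5B at 0x01 = c3e2835d19
  after D1: wrote 8B at 0x07 = 68e739e04f2f5dc1
  after D2: wrote 2B at 0x12 = e04f
  after D3: wrote 5B at 0x06 = ba96e29e25
  after D4: wrote 7B at 0x0f = c3e2835d19ba96
  after D5: wrote 4B at 0x13 = ba96e29e
query mem[0x14]=0x96, mem[0x10]=0xe2, mem[0x0d]=0x5d

MEM[0x14,0x10,0x0d] = 96 e2 5d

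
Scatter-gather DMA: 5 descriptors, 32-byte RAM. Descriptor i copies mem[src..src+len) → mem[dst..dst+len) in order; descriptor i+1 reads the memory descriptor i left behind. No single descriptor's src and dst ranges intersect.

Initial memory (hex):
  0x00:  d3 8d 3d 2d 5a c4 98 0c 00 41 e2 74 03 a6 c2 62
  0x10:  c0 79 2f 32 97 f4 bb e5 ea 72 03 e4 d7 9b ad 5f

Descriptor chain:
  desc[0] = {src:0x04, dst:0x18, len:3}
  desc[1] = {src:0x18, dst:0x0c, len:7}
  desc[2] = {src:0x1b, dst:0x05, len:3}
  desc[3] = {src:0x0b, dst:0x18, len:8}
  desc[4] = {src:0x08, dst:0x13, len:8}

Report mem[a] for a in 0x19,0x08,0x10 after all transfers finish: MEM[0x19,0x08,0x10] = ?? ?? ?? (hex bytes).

MEM[0x19,0x08,0x10] = 98 00 d7

D0: mem[0x18..0x1a] <- [5a c4 98]
D1: mem[0x0c..0x12] <- [5a c4 98 e4 d7 9b ad]
D2: mem[0x05..0x07] <- [e4 d7 9b]
D3: mem[0x18..0x1f] <- [74 5a c4 98 e4 d7 9b ad]
D4: mem[0x13..0x1a] <- [00 41 e2 74 5a c4 98 e4]
query mem[0x19]=0x98, mem[0x08]=0x00, mem[0x10]=0xd7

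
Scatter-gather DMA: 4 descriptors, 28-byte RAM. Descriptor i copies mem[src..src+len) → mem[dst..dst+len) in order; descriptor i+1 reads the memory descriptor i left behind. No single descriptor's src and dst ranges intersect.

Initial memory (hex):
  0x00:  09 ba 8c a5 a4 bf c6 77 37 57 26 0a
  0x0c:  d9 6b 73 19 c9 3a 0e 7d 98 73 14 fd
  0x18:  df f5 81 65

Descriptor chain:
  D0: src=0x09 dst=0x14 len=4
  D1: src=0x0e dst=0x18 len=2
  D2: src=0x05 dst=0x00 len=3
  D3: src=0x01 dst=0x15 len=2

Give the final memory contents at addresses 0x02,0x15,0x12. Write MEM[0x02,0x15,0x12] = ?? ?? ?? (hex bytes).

MEM[0x02,0x15,0x12] = 77 c6 0e

#0 dst[0x14+4] := {0x57,0x26,0x0a,0xd9}
#1 dst[0x18+2] := {0x73,0x19}
#2 dst[0x00+3] := {0xbf,0xc6,0x77}
#3 dst[0x15+2] := {0xc6,0x77}
query mem[0x02]=0x77, mem[0x15]=0xc6, mem[0x12]=0x0e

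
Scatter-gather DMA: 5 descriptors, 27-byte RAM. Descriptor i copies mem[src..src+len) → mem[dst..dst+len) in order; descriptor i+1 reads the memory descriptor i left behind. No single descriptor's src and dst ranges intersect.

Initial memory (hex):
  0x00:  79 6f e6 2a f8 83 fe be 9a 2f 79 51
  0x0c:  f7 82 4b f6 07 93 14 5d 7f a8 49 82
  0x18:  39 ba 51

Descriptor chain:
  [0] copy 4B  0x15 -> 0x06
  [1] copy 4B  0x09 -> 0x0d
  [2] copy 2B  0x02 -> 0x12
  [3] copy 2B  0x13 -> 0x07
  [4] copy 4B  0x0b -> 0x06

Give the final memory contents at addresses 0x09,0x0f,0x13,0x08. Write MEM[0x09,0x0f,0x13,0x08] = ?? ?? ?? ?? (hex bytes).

#0 dst[0x06+4] := {0xa8,0x49,0x82,0x39}
#1 dst[0x0d+4] := {0x39,0x79,0x51,0xf7}
#2 dst[0x12+2] := {0xe6,0x2a}
#3 dst[0x07+2] := {0x2a,0x7f}
#4 dst[0x06+4] := {0x51,0xf7,0x39,0x79}
query mem[0x09]=0x79, mem[0x0f]=0x51, mem[0x13]=0x2a, mem[0x08]=0x39

MEM[0x09,0x0f,0x13,0x08] = 79 51 2a 39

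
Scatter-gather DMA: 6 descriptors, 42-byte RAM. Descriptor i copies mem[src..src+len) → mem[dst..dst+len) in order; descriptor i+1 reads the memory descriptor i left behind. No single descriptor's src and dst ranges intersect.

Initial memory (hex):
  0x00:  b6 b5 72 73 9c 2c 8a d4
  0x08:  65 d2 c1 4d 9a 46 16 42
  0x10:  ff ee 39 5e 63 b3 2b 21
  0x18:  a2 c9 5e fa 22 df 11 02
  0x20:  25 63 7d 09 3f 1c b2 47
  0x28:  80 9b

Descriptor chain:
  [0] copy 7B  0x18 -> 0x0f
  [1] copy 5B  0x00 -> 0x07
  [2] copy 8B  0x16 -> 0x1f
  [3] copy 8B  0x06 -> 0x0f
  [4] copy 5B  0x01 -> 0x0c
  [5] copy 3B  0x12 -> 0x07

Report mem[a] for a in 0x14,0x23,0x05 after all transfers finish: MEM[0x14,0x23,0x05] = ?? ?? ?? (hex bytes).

MEM[0x14,0x23,0x05] = 9c 5e 2c

#0 dst[0x0f+7] := {0xa2,0xc9,0x5e,0xfa,0x22,0xdf,0x11}
#1 dst[0x07+5] := {0xb6,0xb5,0x72,0x73,0x9c}
#2 dst[0x1f+8] := {0x2b,0x21,0xa2,0xc9,0x5e,0xfa,0x22,0xdf}
#3 dst[0x0f+8] := {0x8a,0xb6,0xb5,0x72,0x73,0x9c,0x9a,0x46}
#4 dst[0x0c+5] := {0xb5,0x72,0x73,0x9c,0x2c}
#5 dst[0x07+3] := {0x72,0x73,0x9c}
query mem[0x14]=0x9c, mem[0x23]=0x5e, mem[0x05]=0x2c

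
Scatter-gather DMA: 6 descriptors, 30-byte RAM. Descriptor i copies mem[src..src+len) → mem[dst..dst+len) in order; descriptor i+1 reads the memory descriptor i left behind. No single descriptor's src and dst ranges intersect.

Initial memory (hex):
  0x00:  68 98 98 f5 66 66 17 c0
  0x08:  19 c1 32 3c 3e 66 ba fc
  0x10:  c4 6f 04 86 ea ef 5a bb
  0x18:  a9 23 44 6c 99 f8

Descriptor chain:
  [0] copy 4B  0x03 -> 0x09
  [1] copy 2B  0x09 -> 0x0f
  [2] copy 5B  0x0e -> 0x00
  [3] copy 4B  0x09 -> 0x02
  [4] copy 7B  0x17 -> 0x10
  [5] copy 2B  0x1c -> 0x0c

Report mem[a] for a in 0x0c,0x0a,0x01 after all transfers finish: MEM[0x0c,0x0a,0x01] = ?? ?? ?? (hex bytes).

MEM[0x0c,0x0a,0x01] = 99 66 f5

D0: mem[0x09..0x0c] <- [f5 66 66 17]
D1: mem[0x0f..0x10] <- [f5 66]
D2: mem[0x00..0x04] <- [ba f5 66 6f 04]
D3: mem[0x02..0x05] <- [f5 66 66 17]
D4: mem[0x10..0x16] <- [bb a9 23 44 6c 99 f8]
D5: mem[0x0c..0x0d] <- [99 f8]
query mem[0x0c]=0x99, mem[0x0a]=0x66, mem[0x01]=0xf5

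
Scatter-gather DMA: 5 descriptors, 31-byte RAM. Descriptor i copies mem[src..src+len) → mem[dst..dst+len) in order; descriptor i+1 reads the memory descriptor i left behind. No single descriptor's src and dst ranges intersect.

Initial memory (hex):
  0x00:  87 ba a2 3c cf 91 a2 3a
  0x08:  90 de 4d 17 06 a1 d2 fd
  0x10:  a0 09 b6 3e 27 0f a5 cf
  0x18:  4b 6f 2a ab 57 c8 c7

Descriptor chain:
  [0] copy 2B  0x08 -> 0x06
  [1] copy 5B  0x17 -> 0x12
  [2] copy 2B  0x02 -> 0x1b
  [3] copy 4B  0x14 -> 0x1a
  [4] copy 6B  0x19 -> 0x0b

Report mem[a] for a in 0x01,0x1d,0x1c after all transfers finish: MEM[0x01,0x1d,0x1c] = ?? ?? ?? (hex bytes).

MEM[0x01,0x1d,0x1c] = ba cf ab

  after D0: wrote 2B at 0x06 = 90de
  after D1: wrote 5B at 0x12 = cf4b6f2aab
  after D2: wrote 2B at 0x1b = a23c
  after D3: wrote 4B at 0x1a = 6f2aabcf
  after D4: wrote 6B at 0x0b = 6f6f2aabcfc7
query mem[0x01]=0xba, mem[0x1d]=0xcf, mem[0x1c]=0xab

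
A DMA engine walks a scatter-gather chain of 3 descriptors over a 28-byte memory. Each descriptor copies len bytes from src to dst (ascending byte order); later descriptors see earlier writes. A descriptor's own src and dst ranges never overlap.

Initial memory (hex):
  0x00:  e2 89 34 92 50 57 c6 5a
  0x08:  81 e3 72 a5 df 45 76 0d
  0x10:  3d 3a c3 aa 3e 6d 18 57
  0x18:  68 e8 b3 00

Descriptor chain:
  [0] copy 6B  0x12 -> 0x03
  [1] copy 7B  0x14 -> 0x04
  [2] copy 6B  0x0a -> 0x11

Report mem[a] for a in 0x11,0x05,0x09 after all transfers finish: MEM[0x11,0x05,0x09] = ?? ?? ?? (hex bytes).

MEM[0x11,0x05,0x09] = b3 6d e8

  after D0: wrote 6B at 0x03 = c3aa3e6d1857
  after D1: wrote 7B at 0x04 = 3e6d185768e8b3
  after D2: wrote 6B at 0x11 = b3a5df45760d
query mem[0x11]=0xb3, mem[0x05]=0x6d, mem[0x09]=0xe8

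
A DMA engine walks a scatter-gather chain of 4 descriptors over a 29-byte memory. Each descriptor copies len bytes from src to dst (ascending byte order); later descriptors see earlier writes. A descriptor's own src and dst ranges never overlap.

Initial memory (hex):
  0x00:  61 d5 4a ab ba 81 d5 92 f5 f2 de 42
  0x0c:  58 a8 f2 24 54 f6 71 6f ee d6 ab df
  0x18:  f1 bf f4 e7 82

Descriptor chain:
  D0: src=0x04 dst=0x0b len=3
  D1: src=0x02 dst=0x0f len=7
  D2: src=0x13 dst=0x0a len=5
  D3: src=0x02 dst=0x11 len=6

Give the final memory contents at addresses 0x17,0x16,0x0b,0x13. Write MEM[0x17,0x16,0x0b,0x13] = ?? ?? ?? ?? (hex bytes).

D0: mem[0x0b..0x0d] <- [ba 81 d5]
D1: mem[0x0f..0x15] <- [4a ab ba 81 d5 92 f5]
D2: mem[0x0a..0x0e] <- [d5 92 f5 ab df]
D3: mem[0x11..0x16] <- [4a ab ba 81 d5 92]
query mem[0x17]=0xdf, mem[0x16]=0x92, mem[0x0b]=0x92, mem[0x13]=0xba

MEM[0x17,0x16,0x0b,0x13] = df 92 92 ba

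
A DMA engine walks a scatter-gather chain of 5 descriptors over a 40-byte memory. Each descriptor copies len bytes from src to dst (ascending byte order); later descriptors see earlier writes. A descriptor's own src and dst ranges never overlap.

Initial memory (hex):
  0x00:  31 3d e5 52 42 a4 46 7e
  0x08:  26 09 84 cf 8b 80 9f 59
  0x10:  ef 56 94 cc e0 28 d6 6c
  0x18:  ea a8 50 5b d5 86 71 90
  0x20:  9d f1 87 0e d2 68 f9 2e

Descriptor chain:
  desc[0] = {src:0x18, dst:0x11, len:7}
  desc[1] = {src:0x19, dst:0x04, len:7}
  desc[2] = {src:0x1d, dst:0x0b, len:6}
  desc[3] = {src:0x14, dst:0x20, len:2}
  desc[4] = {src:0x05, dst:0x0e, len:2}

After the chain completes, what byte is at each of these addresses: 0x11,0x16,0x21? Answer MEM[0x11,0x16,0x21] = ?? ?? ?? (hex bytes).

MEM[0x11,0x16,0x21] = ea 86 d5

  after D0: wrote 7B at 0x11 = eaa8505bd58671
  after D1: wrote 7B at 0x04 = a8505bd5867190
  after D2: wrote 6B at 0x0b = 8671909df187
  after D3: wrote 2B at 0x20 = 5bd5
  after D4: wrote 2B at 0x0e = 505b
query mem[0x11]=0xea, mem[0x16]=0x86, mem[0x21]=0xd5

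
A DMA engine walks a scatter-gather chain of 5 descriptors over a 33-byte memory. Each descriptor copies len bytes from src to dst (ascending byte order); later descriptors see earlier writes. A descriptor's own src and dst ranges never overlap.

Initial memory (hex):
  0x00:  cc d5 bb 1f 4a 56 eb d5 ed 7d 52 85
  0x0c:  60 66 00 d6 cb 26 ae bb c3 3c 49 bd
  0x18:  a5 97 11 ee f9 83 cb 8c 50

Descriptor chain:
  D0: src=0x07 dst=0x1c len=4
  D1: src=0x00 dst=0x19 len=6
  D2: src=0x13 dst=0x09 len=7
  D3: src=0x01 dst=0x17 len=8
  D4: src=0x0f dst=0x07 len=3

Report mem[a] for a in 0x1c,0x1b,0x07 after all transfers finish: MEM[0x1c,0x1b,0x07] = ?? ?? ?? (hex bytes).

  after D0: wrote 4B at 0x1c = d5ed7d52
  after D1: wrote 6B at 0x19 = ccd5bb1f4a56
  after D2: wrote 7B at 0x09 = bbc33c49bda5cc
  after D3: wrote 8B at 0x17 = d5bb1f4a56ebd5ed
  after D4: wrote 3B at 0x07 = cccb26
query mem[0x1c]=0xeb, mem[0x1b]=0x56, mem[0x07]=0xcc

MEM[0x1c,0x1b,0x07] = eb 56 cc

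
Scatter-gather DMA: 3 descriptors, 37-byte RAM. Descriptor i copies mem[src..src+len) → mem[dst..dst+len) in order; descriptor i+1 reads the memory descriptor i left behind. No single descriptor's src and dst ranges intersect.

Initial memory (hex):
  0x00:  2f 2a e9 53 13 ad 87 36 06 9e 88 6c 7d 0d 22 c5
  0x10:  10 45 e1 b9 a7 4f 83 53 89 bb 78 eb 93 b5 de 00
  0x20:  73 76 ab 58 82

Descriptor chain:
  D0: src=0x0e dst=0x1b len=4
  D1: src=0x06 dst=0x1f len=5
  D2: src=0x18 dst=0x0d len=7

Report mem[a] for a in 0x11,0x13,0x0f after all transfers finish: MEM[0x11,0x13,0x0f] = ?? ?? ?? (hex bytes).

MEM[0x11,0x13,0x0f] = c5 45 78

#0 dst[0x1b+4] := {0x22,0xc5,0x10,0x45}
#1 dst[0x1f+5] := {0x87,0x36,0x06,0x9e,0x88}
#2 dst[0x0d+7] := {0x89,0xbb,0x78,0x22,0xc5,0x10,0x45}
query mem[0x11]=0xc5, mem[0x13]=0x45, mem[0x0f]=0x78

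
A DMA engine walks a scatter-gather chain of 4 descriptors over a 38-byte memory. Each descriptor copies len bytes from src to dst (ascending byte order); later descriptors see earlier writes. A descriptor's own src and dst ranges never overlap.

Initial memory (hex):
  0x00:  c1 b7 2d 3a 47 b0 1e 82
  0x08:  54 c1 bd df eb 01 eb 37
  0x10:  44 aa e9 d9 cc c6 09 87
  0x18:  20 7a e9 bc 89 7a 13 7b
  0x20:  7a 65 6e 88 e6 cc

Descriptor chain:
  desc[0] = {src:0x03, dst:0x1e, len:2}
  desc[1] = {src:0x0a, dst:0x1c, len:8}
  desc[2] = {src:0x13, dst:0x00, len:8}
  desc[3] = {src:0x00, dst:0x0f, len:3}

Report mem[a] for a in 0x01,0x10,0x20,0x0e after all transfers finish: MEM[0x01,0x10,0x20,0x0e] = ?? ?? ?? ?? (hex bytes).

MEM[0x01,0x10,0x20,0x0e] = cc cc eb eb

  after D0: wrote 2B at 0x1e = 3a47
  after D1: wrote 8B at 0x1c = bddfeb01eb3744aa
  after D2: wrote 8B at 0x00 = d9ccc60987207ae9
  after D3: wrote 3B at 0x0f = d9ccc6
query mem[0x01]=0xcc, mem[0x10]=0xcc, mem[0x20]=0xeb, mem[0x0e]=0xeb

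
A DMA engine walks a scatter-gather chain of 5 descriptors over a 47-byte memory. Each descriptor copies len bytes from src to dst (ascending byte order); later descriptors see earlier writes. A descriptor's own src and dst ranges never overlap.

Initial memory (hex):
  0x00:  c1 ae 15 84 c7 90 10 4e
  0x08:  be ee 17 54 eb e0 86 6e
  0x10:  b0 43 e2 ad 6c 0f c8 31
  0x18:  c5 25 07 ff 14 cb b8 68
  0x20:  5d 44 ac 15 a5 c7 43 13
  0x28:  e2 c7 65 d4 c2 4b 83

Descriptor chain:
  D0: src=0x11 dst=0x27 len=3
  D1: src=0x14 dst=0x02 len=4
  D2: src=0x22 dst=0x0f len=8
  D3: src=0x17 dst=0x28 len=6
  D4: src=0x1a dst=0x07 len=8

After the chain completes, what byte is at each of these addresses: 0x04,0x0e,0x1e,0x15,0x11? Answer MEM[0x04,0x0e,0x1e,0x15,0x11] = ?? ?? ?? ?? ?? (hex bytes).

MEM[0x04,0x0e,0x1e,0x15,0x11] = c8 44 b8 e2 a5

#0 dst[0x27+3] := {0x43,0xe2,0xad}
#1 dst[0x02+4] := {0x6c,0x0f,0xc8,0x31}
#2 dst[0x0f+8] := {0xac,0x15,0xa5,0xc7,0x43,0x43,0xe2,0xad}
#3 dst[0x28+6] := {0x31,0xc5,0x25,0x07,0xff,0x14}
#4 dst[0x07+8] := {0x07,0xff,0x14,0xcb,0xb8,0x68,0x5d,0x44}
query mem[0x04]=0xc8, mem[0x0e]=0x44, mem[0x1e]=0xb8, mem[0x15]=0xe2, mem[0x11]=0xa5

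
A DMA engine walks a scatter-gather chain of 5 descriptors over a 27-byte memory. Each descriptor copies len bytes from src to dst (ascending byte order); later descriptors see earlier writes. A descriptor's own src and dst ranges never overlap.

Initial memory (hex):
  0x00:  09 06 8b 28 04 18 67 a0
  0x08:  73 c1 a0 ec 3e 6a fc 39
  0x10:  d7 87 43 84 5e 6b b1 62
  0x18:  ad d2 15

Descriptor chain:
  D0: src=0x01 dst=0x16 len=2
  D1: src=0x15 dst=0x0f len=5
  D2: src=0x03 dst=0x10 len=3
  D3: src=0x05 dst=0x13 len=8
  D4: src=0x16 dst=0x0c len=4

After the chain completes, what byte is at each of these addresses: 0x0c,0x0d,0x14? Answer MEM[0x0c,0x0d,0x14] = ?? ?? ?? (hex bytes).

#0 dst[0x16+2] := {0x06,0x8b}
#1 dst[0x0f+5] := {0x6b,0x06,0x8b,0xad,0xd2}
#2 dst[0x10+3] := {0x28,0x04,0x18}
#3 dst[0x13+8] := {0x18,0x67,0xa0,0x73,0xc1,0xa0,0xec,0x3e}
#4 dst[0x0c+4] := {0x73,0xc1,0xa0,0xec}
query mem[0x0c]=0x73, mem[0x0d]=0xc1, mem[0x14]=0x67

MEM[0x0c,0x0d,0x14] = 73 c1 67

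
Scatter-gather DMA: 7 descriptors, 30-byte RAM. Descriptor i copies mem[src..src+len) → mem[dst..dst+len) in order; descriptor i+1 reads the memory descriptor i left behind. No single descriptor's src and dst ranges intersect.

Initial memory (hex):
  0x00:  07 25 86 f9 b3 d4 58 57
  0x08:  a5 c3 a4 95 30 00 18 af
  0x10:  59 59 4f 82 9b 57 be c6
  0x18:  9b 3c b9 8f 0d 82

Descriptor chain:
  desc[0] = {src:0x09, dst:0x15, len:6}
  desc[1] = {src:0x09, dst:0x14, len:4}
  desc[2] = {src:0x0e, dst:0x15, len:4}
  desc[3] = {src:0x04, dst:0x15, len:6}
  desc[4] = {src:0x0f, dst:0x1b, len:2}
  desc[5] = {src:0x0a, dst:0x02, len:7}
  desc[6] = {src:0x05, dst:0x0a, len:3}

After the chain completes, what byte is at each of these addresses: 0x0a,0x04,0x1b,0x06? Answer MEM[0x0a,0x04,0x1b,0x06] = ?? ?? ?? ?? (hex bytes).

MEM[0x0a,0x04,0x1b,0x06] = 00 30 af 18

#0 dst[0x15+6] := {0xc3,0xa4,0x95,0x30,0x00,0x18}
#1 dst[0x14+4] := {0xc3,0xa4,0x95,0x30}
#2 dst[0x15+4] := {0x18,0xaf,0x59,0x59}
#3 dst[0x15+6] := {0xb3,0xd4,0x58,0x57,0xa5,0xc3}
#4 dst[0x1b+2] := {0xaf,0x59}
#5 dst[0x02+7] := {0xa4,0x95,0x30,0x00,0x18,0xaf,0x59}
#6 dst[0x0a+3] := {0x00,0x18,0xaf}
query mem[0x0a]=0x00, mem[0x04]=0x30, mem[0x1b]=0xaf, mem[0x06]=0x18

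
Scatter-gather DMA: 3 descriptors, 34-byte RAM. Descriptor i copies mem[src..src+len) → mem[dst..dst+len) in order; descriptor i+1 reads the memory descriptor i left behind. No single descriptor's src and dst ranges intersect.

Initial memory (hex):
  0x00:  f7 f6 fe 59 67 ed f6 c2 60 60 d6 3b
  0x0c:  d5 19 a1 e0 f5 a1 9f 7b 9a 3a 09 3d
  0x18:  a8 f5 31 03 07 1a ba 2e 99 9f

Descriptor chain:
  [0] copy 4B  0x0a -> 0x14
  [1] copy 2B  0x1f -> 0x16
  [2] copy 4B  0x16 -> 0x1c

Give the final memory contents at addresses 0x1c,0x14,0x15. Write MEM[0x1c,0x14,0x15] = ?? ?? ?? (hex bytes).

  after D0: wrote 4B at 0x14 = d63bd519
  after D1: wrote 2B at 0x16 = 2e99
  after D2: wrote 4B at 0x1c = 2e99a8f5
query mem[0x1c]=0x2e, mem[0x14]=0xd6, mem[0x15]=0x3b

MEM[0x1c,0x14,0x15] = 2e d6 3b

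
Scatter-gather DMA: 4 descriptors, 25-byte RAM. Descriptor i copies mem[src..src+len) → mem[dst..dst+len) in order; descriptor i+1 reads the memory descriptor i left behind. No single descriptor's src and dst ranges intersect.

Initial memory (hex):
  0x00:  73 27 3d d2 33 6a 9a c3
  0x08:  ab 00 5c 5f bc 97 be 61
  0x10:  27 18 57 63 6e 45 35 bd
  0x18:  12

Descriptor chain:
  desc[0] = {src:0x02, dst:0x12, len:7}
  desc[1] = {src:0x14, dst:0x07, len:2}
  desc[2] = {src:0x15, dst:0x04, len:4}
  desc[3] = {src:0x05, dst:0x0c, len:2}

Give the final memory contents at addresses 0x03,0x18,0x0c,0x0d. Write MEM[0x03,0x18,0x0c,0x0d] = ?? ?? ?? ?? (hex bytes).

MEM[0x03,0x18,0x0c,0x0d] = d2 ab 9a c3

#0 dst[0x12+7] := {0x3d,0xd2,0x33,0x6a,0x9a,0xc3,0xab}
#1 dst[0x07+2] := {0x33,0x6a}
#2 dst[0x04+4] := {0x6a,0x9a,0xc3,0xab}
#3 dst[0x0c+2] := {0x9a,0xc3}
query mem[0x03]=0xd2, mem[0x18]=0xab, mem[0x0c]=0x9a, mem[0x0d]=0xc3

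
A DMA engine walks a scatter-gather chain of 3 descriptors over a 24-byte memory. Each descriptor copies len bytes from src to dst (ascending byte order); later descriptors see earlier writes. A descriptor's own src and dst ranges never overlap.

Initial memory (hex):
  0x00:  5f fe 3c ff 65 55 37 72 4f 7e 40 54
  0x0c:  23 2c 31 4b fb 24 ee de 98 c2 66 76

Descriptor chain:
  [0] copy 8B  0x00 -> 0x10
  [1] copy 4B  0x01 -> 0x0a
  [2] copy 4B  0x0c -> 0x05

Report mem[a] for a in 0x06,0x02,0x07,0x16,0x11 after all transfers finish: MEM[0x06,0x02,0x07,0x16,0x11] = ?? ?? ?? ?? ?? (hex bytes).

#0 dst[0x10+8] := {0x5f,0xfe,0x3c,0xff,0x65,0x55,0x37,0x72}
#1 dst[0x0a+4] := {0xfe,0x3c,0xff,0x65}
#2 dst[0x05+4] := {0xff,0x65,0x31,0x4b}
query mem[0x06]=0x65, mem[0x02]=0x3c, mem[0x07]=0x31, mem[0x16]=0x37, mem[0x11]=0xfe

MEM[0x06,0x02,0x07,0x16,0x11] = 65 3c 31 37 fe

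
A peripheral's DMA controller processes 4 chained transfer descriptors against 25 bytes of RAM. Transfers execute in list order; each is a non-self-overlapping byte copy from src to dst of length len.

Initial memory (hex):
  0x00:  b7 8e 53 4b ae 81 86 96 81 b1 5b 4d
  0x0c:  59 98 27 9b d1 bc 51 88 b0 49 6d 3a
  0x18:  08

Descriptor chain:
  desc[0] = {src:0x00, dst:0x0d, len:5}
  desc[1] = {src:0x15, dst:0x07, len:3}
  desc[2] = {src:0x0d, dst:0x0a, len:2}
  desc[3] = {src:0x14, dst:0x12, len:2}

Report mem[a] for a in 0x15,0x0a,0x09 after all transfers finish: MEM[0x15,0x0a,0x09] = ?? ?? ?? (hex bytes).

MEM[0x15,0x0a,0x09] = 49 b7 3a

D0: mem[0x0d..0x11] <- [b7 8e 53 4b ae]
D1: mem[0x07..0x09] <- [49 6d 3a]
D2: mem[0x0a..0x0b] <- [b7 8e]
D3: mem[0x12..0x13] <- [b0 49]
query mem[0x15]=0x49, mem[0x0a]=0xb7, mem[0x09]=0x3a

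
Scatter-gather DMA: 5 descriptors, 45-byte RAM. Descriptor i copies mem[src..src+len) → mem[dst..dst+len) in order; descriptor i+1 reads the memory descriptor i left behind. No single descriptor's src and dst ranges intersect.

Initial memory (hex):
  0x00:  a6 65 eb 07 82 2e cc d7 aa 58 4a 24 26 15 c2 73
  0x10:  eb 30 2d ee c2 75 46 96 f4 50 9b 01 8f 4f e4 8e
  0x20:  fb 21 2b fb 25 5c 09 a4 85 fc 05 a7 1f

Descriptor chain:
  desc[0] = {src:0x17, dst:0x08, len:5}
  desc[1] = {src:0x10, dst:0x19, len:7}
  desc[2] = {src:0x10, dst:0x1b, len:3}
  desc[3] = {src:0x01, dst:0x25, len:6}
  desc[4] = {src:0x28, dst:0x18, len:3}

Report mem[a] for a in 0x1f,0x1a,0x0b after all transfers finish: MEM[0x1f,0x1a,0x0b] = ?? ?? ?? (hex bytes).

D0: mem[0x08..0x0c] <- [96 f4 50 9b 01]
D1: mem[0x19..0x1f] <- [eb 30 2d ee c2 75 46]
D2: mem[0x1b..0x1d] <- [eb 30 2d]
D3: mem[0x25..0x2a] <- [65 eb 07 82 2e cc]
D4: mem[0x18..0x1a] <- [82 2e cc]
query mem[0x1f]=0x46, mem[0x1a]=0xcc, mem[0x0b]=0x9b

MEM[0x1f,0x1a,0x0b] = 46 cc 9b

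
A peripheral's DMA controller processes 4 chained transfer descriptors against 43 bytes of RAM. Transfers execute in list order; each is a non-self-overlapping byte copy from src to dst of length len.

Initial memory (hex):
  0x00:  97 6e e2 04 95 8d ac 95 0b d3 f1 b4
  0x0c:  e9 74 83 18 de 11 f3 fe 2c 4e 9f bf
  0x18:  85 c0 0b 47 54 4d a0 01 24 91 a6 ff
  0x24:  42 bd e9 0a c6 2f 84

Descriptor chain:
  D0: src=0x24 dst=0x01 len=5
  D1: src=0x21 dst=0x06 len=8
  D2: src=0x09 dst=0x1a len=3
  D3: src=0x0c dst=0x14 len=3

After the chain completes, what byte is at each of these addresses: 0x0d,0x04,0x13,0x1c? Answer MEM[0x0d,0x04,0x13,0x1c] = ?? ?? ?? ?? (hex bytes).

D0: mem[0x01..0x05] <- [42 bd e9 0a c6]
D1: mem[0x06..0x0d] <- [91 a6 ff 42 bd e9 0a c6]
D2: mem[0x1a..0x1c] <- [42 bd e9]
D3: mem[0x14..0x16] <- [0a c6 83]
query mem[0x0d]=0xc6, mem[0x04]=0x0a, mem[0x13]=0xfe, mem[0x1c]=0xe9

MEM[0x0d,0x04,0x13,0x1c] = c6 0a fe e9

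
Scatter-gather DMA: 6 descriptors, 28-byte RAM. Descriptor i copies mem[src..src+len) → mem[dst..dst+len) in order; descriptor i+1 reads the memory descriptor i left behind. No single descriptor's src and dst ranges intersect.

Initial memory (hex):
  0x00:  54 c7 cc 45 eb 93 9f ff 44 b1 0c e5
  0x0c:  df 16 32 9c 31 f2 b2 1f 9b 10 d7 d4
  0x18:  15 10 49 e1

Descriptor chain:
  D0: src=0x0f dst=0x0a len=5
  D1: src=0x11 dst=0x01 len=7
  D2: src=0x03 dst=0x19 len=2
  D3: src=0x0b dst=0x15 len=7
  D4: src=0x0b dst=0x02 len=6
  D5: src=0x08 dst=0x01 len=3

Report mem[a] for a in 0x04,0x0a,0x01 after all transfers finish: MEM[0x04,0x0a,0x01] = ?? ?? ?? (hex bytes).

MEM[0x04,0x0a,0x01] = b2 9c 44

#0 dst[0x0a+5] := {0x9c,0x31,0xf2,0xb2,0x1f}
#1 dst[0x01+7] := {0xf2,0xb2,0x1f,0x9b,0x10,0xd7,0xd4}
#2 dst[0x19+2] := {0x1f,0x9b}
#3 dst[0x15+7] := {0x31,0xf2,0xb2,0x1f,0x9c,0x31,0xf2}
#4 dst[0x02+6] := {0x31,0xf2,0xb2,0x1f,0x9c,0x31}
#5 dst[0x01+3] := {0x44,0xb1,0x9c}
query mem[0x04]=0xb2, mem[0x0a]=0x9c, mem[0x01]=0x44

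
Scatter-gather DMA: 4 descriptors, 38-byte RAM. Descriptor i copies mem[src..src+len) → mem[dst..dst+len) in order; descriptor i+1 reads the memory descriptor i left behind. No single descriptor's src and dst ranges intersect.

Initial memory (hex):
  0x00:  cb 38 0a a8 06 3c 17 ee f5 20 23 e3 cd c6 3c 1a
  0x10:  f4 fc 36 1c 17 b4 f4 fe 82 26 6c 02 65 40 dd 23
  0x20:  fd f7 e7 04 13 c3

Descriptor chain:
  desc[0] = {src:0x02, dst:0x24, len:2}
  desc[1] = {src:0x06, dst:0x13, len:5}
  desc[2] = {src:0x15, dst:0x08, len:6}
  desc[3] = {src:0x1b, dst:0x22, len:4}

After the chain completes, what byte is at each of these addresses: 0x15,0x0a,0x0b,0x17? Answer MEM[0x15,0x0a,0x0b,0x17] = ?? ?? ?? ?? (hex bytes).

D0: mem[0x24..0x25] <- [0a a8]
D1: mem[0x13..0x17] <- [17 ee f5 20 23]
D2: mem[0x08..0x0d] <- [f5 20 23 82 26 6c]
D3: mem[0x22..0x25] <- [02 65 40 dd]
query mem[0x15]=0xf5, mem[0x0a]=0x23, mem[0x0b]=0x82, mem[0x17]=0x23

MEM[0x15,0x0a,0x0b,0x17] = f5 23 82 23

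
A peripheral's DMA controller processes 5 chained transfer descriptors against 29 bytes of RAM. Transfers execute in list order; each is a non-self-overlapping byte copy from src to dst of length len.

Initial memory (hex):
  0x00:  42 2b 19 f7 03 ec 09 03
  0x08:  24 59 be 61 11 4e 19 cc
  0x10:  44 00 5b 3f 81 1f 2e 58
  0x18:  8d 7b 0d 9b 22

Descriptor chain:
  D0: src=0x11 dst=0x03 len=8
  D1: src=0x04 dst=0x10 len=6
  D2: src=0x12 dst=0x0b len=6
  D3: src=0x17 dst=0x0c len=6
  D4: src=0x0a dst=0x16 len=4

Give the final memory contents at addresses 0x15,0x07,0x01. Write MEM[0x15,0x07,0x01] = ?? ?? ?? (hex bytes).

#0 dst[0x03+8] := {0x00,0x5b,0x3f,0x81,0x1f,0x2e,0x58,0x8d}
#1 dst[0x10+6] := {0x5b,0x3f,0x81,0x1f,0x2e,0x58}
#2 dst[0x0b+6] := {0x81,0x1f,0x2e,0x58,0x2e,0x58}
#3 dst[0x0c+6] := {0x58,0x8d,0x7b,0x0d,0x9b,0x22}
#4 dst[0x16+4] := {0x8d,0x81,0x58,0x8d}
query mem[0x15]=0x58, mem[0x07]=0x1f, mem[0x01]=0x2b

MEM[0x15,0x07,0x01] = 58 1f 2b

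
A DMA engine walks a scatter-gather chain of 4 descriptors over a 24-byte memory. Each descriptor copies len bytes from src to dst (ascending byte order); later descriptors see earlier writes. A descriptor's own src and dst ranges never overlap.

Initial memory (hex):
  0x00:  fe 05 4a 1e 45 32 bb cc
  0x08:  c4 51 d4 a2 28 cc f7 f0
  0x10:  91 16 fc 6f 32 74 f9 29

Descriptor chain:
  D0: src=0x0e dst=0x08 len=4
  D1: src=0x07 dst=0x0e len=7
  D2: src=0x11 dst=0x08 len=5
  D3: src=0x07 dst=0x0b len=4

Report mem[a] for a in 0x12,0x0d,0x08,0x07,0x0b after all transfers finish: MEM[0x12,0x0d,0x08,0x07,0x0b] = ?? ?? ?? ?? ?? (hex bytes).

MEM[0x12,0x0d,0x08,0x07,0x0b] = 16 16 91 cc cc

D0: mem[0x08..0x0b] <- [f7 f0 91 16]
D1: mem[0x0e..0x14] <- [cc f7 f0 91 16 28 cc]
D2: mem[0x08..0x0c] <- [91 16 28 cc 74]
D3: mem[0x0b..0x0e] <- [cc 91 16 28]
query mem[0x12]=0x16, mem[0x0d]=0x16, mem[0x08]=0x91, mem[0x07]=0xcc, mem[0x0b]=0xcc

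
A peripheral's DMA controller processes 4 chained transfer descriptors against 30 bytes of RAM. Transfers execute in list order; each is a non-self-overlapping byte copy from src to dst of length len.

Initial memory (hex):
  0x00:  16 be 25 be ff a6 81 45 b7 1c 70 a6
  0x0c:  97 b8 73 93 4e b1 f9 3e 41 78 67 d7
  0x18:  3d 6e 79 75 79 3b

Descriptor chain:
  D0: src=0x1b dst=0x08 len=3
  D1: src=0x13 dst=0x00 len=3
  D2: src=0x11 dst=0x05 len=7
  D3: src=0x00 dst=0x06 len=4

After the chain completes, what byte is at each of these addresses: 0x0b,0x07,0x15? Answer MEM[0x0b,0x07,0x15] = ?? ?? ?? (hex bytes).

D0: mem[0x08..0x0a] <- [75 79 3b]
D1: mem[0x00..0x02] <- [3e 41 78]
D2: mem[0x05..0x0b] <- [b1 f9 3e 41 78 67 d7]
D3: mem[0x06..0x09] <- [3e 41 78 be]
query mem[0x0b]=0xd7, mem[0x07]=0x41, mem[0x15]=0x78

MEM[0x0b,0x07,0x15] = d7 41 78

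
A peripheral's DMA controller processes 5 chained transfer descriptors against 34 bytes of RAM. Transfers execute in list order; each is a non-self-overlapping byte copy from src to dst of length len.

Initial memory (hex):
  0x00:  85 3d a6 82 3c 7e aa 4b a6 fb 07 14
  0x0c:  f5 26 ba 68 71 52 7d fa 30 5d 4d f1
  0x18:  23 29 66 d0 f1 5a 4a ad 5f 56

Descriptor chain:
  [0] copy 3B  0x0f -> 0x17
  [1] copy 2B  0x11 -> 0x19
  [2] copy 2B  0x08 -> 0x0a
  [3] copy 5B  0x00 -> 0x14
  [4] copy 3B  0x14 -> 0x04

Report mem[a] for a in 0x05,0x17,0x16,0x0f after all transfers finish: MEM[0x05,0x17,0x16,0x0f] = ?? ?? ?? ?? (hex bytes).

MEM[0x05,0x17,0x16,0x0f] = 3d 82 a6 68

  after D0: wrote 3B at 0x17 = 687152
  after D1: wrote 2B at 0x19 = 527d
  after D2: wrote 2B at 0x0a = a6fb
  after D3: wrote 5B at 0x14 = 853da6823c
  after D4: wrote 3B at 0x04 = 853da6
query mem[0x05]=0x3d, mem[0x17]=0x82, mem[0x16]=0xa6, mem[0x0f]=0x68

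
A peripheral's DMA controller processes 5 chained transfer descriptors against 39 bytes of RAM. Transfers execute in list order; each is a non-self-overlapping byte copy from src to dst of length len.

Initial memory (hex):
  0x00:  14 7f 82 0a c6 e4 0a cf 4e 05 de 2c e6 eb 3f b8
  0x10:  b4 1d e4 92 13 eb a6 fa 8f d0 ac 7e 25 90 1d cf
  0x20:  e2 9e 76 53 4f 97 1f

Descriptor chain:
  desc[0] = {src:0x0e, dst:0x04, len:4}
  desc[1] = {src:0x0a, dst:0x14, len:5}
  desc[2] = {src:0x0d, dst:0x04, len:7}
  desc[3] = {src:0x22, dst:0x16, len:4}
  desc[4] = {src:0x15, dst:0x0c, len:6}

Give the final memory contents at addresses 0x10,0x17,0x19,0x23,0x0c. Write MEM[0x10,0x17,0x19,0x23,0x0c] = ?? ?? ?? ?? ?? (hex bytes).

#0 dst[0x04+4] := {0x3f,0xb8,0xb4,0x1d}
#1 dst[0x14+5] := {0xde,0x2c,0xe6,0xeb,0x3f}
#2 dst[0x04+7] := {0xeb,0x3f,0xb8,0xb4,0x1d,0xe4,0x92}
#3 dst[0x16+4] := {0x76,0x53,0x4f,0x97}
#4 dst[0x0c+6] := {0x2c,0x76,0x53,0x4f,0x97,0xac}
query mem[0x10]=0x97, mem[0x17]=0x53, mem[0x19]=0x97, mem[0x23]=0x53, mem[0x0c]=0x2c

MEM[0x10,0x17,0x19,0x23,0x0c] = 97 53 97 53 2c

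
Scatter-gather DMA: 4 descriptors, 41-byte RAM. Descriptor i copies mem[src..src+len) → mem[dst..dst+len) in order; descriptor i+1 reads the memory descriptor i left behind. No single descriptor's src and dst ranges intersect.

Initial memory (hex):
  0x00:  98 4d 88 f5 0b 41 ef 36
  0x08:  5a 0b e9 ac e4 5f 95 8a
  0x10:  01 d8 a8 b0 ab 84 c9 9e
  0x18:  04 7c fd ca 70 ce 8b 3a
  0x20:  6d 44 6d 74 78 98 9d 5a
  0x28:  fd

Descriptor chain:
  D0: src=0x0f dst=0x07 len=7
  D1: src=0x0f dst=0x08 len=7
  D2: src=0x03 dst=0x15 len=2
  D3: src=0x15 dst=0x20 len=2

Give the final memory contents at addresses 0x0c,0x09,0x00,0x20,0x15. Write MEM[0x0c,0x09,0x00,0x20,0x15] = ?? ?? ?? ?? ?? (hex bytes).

D0: mem[0x07..0x0d] <- [8a 01 d8 a8 b0 ab 84]
D1: mem[0x08..0x0e] <- [8a 01 d8 a8 b0 ab 84]
D2: mem[0x15..0x16] <- [f5 0b]
D3: mem[0x20..0x21] <- [f5 0b]
query mem[0x0c]=0xb0, mem[0x09]=0x01, mem[0x00]=0x98, mem[0x20]=0xf5, mem[0x15]=0xf5

MEM[0x0c,0x09,0x00,0x20,0x15] = b0 01 98 f5 f5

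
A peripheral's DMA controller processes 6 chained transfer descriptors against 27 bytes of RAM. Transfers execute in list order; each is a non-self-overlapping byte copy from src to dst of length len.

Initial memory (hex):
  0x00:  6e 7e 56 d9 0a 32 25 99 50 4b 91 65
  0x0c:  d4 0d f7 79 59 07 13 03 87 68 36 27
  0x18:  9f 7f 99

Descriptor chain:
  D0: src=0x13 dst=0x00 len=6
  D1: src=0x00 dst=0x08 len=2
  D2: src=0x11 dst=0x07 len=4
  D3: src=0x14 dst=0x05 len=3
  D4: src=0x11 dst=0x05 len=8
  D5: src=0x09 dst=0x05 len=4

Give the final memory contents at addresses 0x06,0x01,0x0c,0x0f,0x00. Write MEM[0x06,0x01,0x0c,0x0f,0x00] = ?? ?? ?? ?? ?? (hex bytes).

MEM[0x06,0x01,0x0c,0x0f,0x00] = 36 87 9f 79 03

[0] 0x13->0x00 len=6 : 03 87 68 36 27 9f
[1] 0x00->0x08 len=2 : 03 87
[2] 0x11->0x07 len=4 : 07 13 03 87
[3] 0x14->0x05 len=3 : 87 68 36
[4] 0x11->0x05 len=8 : 07 13 03 87 68 36 27 9f
[5] 0x09->0x05 len=4 : 68 36 27 9f
query mem[0x06]=0x36, mem[0x01]=0x87, mem[0x0c]=0x9f, mem[0x0f]=0x79, mem[0x00]=0x03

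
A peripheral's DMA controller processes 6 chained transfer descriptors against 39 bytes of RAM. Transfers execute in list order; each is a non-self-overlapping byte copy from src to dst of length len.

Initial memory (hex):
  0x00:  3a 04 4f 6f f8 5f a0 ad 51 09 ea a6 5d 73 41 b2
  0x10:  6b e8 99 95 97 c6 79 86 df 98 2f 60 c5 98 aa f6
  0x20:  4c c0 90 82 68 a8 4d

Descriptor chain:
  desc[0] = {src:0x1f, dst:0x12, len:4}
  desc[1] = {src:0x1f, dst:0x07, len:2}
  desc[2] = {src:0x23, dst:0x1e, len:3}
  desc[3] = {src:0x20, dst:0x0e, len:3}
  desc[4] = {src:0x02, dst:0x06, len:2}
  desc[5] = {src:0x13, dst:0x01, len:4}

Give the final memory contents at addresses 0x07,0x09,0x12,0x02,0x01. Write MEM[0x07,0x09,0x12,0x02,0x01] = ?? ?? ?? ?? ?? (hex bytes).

MEM[0x07,0x09,0x12,0x02,0x01] = 6f 09 f6 c0 4c

[0] 0x1f->0x12 len=4 : f6 4c c0 90
[1] 0x1f->0x07 len=2 : f6 4c
[2] 0x23->0x1e len=3 : 82 68 a8
[3] 0x20->0x0e len=3 : a8 c0 90
[4] 0x02->0x06 len=2 : 4f 6f
[5] 0x13->0x01 len=4 : 4c c0 90 79
query mem[0x07]=0x6f, mem[0x09]=0x09, mem[0x12]=0xf6, mem[0x02]=0xc0, mem[0x01]=0x4c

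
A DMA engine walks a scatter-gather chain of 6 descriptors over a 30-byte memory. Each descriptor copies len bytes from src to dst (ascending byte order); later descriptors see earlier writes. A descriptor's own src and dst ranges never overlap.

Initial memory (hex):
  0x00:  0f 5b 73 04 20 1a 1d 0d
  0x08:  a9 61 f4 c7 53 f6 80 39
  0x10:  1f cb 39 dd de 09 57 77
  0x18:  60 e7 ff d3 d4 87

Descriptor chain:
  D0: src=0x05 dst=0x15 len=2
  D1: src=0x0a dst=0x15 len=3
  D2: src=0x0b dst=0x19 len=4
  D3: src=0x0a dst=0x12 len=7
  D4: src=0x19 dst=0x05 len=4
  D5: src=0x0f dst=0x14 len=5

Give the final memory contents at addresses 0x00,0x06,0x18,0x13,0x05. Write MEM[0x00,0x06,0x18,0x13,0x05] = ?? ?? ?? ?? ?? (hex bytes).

  after D0: wrote 2B at 0x15 = 1a1d
  after D1: wrote 3B at 0x15 = f4c753
  after D2: wrote 4B at 0x19 = c753f680
  after D3: wrote 7B at 0x12 = f4c753f680391f
  after D4: wrote 4B at 0x05 = c753f680
  after D5: wrote 5B at 0x14 = 391fcbf4c7
query mem[0x00]=0x0f, mem[0x06]=0x53, mem[0x18]=0xc7, mem[0x13]=0xc7, mem[0x05]=0xc7

MEM[0x00,0x06,0x18,0x13,0x05] = 0f 53 c7 c7 c7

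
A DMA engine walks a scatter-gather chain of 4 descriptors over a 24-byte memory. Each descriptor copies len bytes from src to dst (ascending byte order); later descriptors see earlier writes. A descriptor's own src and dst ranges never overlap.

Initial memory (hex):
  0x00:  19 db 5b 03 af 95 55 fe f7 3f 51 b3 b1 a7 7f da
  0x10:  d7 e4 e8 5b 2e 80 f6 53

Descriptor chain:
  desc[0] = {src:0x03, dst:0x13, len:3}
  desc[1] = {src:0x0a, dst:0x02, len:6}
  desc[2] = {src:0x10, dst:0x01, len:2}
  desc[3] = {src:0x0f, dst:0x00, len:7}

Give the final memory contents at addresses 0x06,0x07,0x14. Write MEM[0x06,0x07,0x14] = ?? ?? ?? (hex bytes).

MEM[0x06,0x07,0x14] = 95 da af

D0: mem[0x13..0x15] <- [03 af 95]
D1: mem[0x02..0x07] <- [51 b3 b1 a7 7f da]
D2: mem[0x01..0x02] <- [d7 e4]
D3: mem[0x00..0x06] <- [da d7 e4 e8 03 af 95]
query mem[0x06]=0x95, mem[0x07]=0xda, mem[0x14]=0xaf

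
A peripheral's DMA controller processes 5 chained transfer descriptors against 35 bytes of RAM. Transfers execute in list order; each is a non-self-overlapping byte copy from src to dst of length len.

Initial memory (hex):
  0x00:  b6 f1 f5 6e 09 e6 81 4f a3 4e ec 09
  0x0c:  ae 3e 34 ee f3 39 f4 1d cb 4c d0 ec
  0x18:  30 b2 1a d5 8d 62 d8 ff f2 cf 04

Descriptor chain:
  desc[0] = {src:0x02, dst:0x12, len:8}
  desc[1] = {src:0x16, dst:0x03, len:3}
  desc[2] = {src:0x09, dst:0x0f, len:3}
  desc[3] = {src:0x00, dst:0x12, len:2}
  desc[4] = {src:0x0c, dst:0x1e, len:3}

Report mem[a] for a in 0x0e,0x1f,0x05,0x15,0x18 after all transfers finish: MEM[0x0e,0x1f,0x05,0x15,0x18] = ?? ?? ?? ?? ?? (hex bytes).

[0] 0x02->0x12 len=8 : f5 6e 09 e6 81 4f a3 4e
[1] 0x16->0x03 len=3 : 81 4f a3
[2] 0x09->0x0f len=3 : 4e ec 09
[3] 0x00->0x12 len=2 : b6 f1
[4] 0x0c->0x1e len=3 : ae 3e 34
query mem[0x0e]=0x34, mem[0x1f]=0x3e, mem[0x05]=0xa3, mem[0x15]=0xe6, mem[0x18]=0xa3

MEM[0x0e,0x1f,0x05,0x15,0x18] = 34 3e a3 e6 a3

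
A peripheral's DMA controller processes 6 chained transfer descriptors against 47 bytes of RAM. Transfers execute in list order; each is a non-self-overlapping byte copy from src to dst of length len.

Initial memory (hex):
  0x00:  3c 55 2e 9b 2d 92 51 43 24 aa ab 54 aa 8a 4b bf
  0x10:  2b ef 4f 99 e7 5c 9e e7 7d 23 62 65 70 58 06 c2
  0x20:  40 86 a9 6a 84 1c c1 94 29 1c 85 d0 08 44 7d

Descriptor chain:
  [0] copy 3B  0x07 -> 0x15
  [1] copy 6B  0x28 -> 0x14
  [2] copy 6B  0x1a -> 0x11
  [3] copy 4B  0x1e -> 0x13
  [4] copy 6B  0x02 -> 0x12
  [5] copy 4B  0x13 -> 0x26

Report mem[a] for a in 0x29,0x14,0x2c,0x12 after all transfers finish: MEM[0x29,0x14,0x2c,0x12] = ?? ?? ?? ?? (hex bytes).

MEM[0x29,0x14,0x2c,0x12] = 51 2d 08 2e

#0 dst[0x15+3] := {0x43,0x24,0xaa}
#1 dst[0x14+6] := {0x29,0x1c,0x85,0xd0,0x08,0x44}
#2 dst[0x11+6] := {0x62,0x65,0x70,0x58,0x06,0xc2}
#3 dst[0x13+4] := {0x06,0xc2,0x40,0x86}
#4 dst[0x12+6] := {0x2e,0x9b,0x2d,0x92,0x51,0x43}
#5 dst[0x26+4] := {0x9b,0x2d,0x92,0x51}
query mem[0x29]=0x51, mem[0x14]=0x2d, mem[0x2c]=0x08, mem[0x12]=0x2e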